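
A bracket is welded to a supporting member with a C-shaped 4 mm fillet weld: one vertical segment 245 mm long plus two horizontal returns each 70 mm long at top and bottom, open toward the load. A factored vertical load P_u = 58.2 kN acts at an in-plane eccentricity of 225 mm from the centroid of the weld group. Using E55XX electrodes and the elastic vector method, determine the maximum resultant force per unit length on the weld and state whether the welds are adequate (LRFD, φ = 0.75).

E55XX → F_EXX = 550 MPa.
Total weld length L_w = 385 mm. Treat welds as unit-width lines.
Centroid: x̄ = 2×70×35 / 385 = 12.73 mm from the vertical weld.
Polar moment about centroid: J = I_x + I_y = [245³/12 + 2×70×122.5²] + [245×12.73² + 2(70³/12 + 70×22.27²)] = 3493000 mm³.
Direct shear f_v = P/L_w = 58.2×10³ / 385 = 151.2 N/mm (vertical).
Torsion M = P·e = 58.2×10³ × 225 = 13095000 N·mm.
Critical point at (x, y) = (57.27, 122.5) from centroid. f_tx = M·y/J = 459.3 N/mm; f_ty = M·x/J = 214.7 N/mm.
Resultant f_max = √[f_tx² + (f_v + f_ty)²] = √[459.3² + (151.2 + 214.7)²] = 587.2 N/mm.
Capacity per unit length: φr_n = 0.75 × 0.6 × 550 × (0.707 × 4) = 699.9 N/mm.
587.2 ≤ 699.9 → adequate.

f_max ≈ 587 N/mm; adequate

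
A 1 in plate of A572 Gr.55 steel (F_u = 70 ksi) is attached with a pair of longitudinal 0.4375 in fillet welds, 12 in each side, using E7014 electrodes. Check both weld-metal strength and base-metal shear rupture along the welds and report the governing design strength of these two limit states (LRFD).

φR_n ≈ 234 kip (weld metal governs)

E70XX → F_EXX = 70 ksi.
t_e = 0.707 × 0.4375 = 0.3093 in; L = 24 in.
Weld metal: φR_n = 0.75 × 0.6 × 70 × 0.3093 × 24 = 233.8 kip.
Base metal (shear rupture): φR_n = 0.75 × 0.6 × 70 × 1 × 24 = 756 kip.
Governing: weld metal.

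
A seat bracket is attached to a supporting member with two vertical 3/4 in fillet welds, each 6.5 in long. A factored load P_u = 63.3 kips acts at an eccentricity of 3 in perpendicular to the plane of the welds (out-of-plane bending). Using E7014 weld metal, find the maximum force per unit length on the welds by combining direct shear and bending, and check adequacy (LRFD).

E70XX → F_EXX = 70 ksi.
L_w = 2 × 6.5 = 13 in; section modulus (unit throat) S = 2 × L²/6 = 14.08 in².
Direct shear f_v = P/L_w = 63.3/13 = 4.869 kip/in.
Moment M = P × e = 63.3 × 3 = 189.9 kip·in; bending f_b = M/S = 13.48 kip/in.
f_max = √(f_v² + f_b²) = √(4.869² + 13.48²) = 14.34 kip/in.
φr_n = 0.75 × 0.6 × 70 × (0.707 × 0.75) = 16.7 kip/in → adequate.

f_max ≈ 14.3 kip/in; adequate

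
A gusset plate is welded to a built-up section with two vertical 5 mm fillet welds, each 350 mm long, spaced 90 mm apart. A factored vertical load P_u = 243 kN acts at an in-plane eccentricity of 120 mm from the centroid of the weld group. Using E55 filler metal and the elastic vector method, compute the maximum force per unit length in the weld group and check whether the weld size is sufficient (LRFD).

E55XX → F_EXX = 550 MPa.
Total weld length L_w = 700 mm. Treat welds as unit-width lines.
Polar moment about centroid: J = 2[d³/12 + d(b/2)²] = 2[350³/12 + 350×45²] = 8563000 mm³.
Direct shear f_v = P/L_w = 243×10³ / 700 = 347.1 N/mm (vertical).
Torsion M = P·e = 243×10³ × 120 = 29160000 N·mm.
Critical point at (x, y) = (45, 175) from centroid. f_tx = M·y/J = 595.9 N/mm; f_ty = M·x/J = 153.2 N/mm.
Resultant f_max = √[f_tx² + (f_v + f_ty)²] = √[595.9² + (347.1 + 153.2)²] = 778.1 N/mm.
Capacity per unit length: φr_n = 0.75 × 0.6 × 550 × (0.707 × 5) = 874.9 N/mm.
778.1 ≤ 874.9 → adequate.

f_max ≈ 778 N/mm; adequate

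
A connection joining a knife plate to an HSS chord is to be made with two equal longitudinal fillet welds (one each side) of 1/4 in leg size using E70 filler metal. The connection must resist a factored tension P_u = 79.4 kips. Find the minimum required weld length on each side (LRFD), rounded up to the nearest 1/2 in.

E70XX → F_EXX = 70 ksi.
Throat t_e = 0.707 × 0.25 = 0.1767 in.
φr_n = 0.75 × 0.6 × 70 × 0.1767 = 5.568 kips/in.
L_req = P_u / φr_n = 79.4 / 5.568 = 14.26 in total.
Per side: 14.26 / 2 = 7.131 in.
Round up → use L = 7.5 in on each side.

L = 7.5 in on each side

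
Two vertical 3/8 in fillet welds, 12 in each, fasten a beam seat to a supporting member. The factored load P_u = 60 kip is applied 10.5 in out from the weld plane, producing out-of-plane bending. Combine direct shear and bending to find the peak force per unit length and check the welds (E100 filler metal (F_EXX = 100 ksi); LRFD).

L_w = 2 × 12 = 24 in; section modulus (unit throat) S = 2 × L²/6 = 48 in².
Direct shear f_v = P/L_w = 60/24 = 2.5 kip/in.
Moment M = P × e = 60 × 10.5 = 630 kip·in; bending f_b = M/S = 13.12 kip/in.
f_max = √(f_v² + f_b²) = √(2.5² + 13.12²) = 13.36 kip/in.
φr_n = 0.75 × 0.6 × 100 × (0.707 × 0.375) = 11.93 kip/in → NOT adequate.

f_max ≈ 13.4 kip/in; NOT adequate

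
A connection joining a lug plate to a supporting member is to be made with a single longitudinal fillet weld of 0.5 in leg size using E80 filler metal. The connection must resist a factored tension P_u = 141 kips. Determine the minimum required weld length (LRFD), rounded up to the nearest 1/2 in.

L = 11.5 in

E80XX → F_EXX = 80 ksi.
Throat t_e = 0.707 × 0.5 = 0.3535 in.
φr_n = 0.75 × 0.6 × 80 × 0.3535 = 12.73 kips/in.
L_req = P_u / φr_n = 141 / 12.73 = 11.08 in total.
Round up → use L = 11.5 in.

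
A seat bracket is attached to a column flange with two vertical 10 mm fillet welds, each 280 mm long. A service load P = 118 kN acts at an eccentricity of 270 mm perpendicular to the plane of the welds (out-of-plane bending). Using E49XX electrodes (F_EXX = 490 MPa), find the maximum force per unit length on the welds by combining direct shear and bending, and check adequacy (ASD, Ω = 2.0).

L_w = 2 × 280 = 560 mm; section modulus (unit throat) S = 2 × L²/6 = 26130 mm².
Direct shear f_v = P/L_w = 118×10³/560 = 210.7 N/mm.
Moment M = P × e = 118×10³ × 270 = 31860000 N·mm; bending f_b = M/S = 1219 N/mm.
f_max = √(f_v² + f_b²) = √(210.7² + 1219²) = 1237 N/mm.
r_n/Ω = (1/2.0) × 0.6 × 490 × (0.707 × 10) = 1039 N/mm → NOT adequate.

f_max ≈ 1240 N/mm; NOT adequate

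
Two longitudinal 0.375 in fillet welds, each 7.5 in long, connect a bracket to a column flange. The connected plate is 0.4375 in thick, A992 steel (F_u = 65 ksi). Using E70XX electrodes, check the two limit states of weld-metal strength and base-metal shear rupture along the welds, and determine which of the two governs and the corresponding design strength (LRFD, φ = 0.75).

E70XX → F_EXX = 70 ksi.
t_e = 0.707 × 0.375 = 0.2651 in; L = 15 in.
Weld metal: φR_n = 0.75 × 0.6 × 70 × 0.2651 × 15 = 125.3 kip.
Base metal (shear rupture): φR_n = 0.75 × 0.6 × 65 × 0.4375 × 15 = 192 kip.
Governing: weld metal.

φR_n ≈ 125 kip (weld metal governs)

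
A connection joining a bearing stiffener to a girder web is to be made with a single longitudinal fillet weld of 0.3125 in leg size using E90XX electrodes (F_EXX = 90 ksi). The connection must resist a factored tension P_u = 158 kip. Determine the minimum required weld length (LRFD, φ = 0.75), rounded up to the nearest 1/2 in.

Throat t_e = 0.707 × 0.3125 = 0.2209 in.
φr_n = 0.75 × 0.6 × 90 × 0.2209 = 8.948 kip/in.
L_req = P_u / φr_n = 158 / 8.948 = 17.66 in total.
Round up → use L = 18 in.

L = 18 in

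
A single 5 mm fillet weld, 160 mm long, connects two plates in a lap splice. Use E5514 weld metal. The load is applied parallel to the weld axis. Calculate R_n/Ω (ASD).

E55XX → F_EXX = 550 MPa.
Effective throat t_e = 0.707 × 5 = 3.535 mm.
Total length L = 160 mm; A_we = 3.535 × 160 = 565.6 mm².
F_nw = 0.6 F_EXX = 0.6 × 550 = 330 MPa.
R_n = 330 × 565.6 × 10⁻³ = 186.6 kN; R_n/Ω = 186.6/2.0 = 93.32 kN.

R_n/Ω ≈ 93.3 kN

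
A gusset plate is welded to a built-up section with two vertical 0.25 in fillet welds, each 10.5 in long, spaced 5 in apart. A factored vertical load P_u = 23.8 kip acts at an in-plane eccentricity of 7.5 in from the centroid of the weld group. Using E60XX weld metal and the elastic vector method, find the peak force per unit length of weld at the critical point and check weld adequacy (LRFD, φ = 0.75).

f_max ≈ 3.83 kip/in; adequate

E60XX → F_EXX = 60 ksi.
Total weld length L_w = 21 in. Treat welds as unit-width lines.
Polar moment about centroid: J = 2[d³/12 + d(b/2)²] = 2[10.5³/12 + 10.5×2.5²] = 324.2 in³.
Direct shear f_v = P/L_w = 23.8 / 21 = 1.133 kip/in (vertical).
Torsion M = P·e = 23.8 × 7.5 = 178.5 kip·in.
Critical point at (x, y) = (2.5, 5.25) from centroid. f_tx = M·y/J = 2.891 kip/in; f_ty = M·x/J = 1.377 kip/in.
Resultant f_max = √[f_tx² + (f_v + f_ty)²] = √[2.891² + (1.133 + 1.377)²] = 3.828 kip/in.
Capacity per unit length: φr_n = 0.75 × 0.6 × 60 × (0.707 × 0.25) = 4.772 kip/in.
3.828 ≤ 4.772 → adequate.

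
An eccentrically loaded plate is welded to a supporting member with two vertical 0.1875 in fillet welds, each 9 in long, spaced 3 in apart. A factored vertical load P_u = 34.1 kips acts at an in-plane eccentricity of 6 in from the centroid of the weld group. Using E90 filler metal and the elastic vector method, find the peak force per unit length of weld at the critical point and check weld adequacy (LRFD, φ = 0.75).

f_max ≈ 6.83 kip/in; NOT adequate

E90XX → F_EXX = 90 ksi.
Total weld length L_w = 18 in. Treat welds as unit-width lines.
Polar moment about centroid: J = 2[d³/12 + d(b/2)²] = 2[9³/12 + 9×1.5²] = 162 in³.
Direct shear f_v = P/L_w = 34.1 / 18 = 1.894 kip/in (vertical).
Torsion M = P·e = 34.1 × 6 = 204.6 kip·in.
Critical point at (x, y) = (1.5, 4.5) from centroid. f_tx = M·y/J = 5.683 kip/in; f_ty = M·x/J = 1.894 kip/in.
Resultant f_max = √[f_tx² + (f_v + f_ty)²] = √[5.683² + (1.894 + 1.894)²] = 6.831 kip/in.
Capacity per unit length: φr_n = 0.75 × 0.6 × 90 × (0.707 × 0.1875) = 5.369 kip/in.
6.831 > 5.369 → NOT adequate.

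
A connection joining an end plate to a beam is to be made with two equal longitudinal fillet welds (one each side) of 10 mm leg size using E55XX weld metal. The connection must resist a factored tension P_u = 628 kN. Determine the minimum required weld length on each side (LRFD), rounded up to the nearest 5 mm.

E55XX → F_EXX = 550 MPa.
Throat t_e = 0.707 × 10 = 7.07 mm.
φr_n = 0.75 × 0.6 × 550 × 7.07 × 10⁻³ = 1.75 kN/mm.
L_req = P_u / φr_n = 628 / 1.75 = 358.9 mm total.
Per side: 358.9 / 2 = 179.4 mm.
Round up → use L = 180 mm on each side.

L = 180 mm on each side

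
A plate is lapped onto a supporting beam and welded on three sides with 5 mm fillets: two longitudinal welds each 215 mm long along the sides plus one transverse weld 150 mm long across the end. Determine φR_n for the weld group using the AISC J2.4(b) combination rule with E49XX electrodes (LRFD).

E49XX → F_EXX = 490 MPa.
t_e = 0.707 × 5 = 3.535 mm.
R_nwl = 0.6 × 490 × 3.535 × 430 × 10⁻³ = 446.9 kN (longitudinal, 2 welds).
R_nwt = 0.6 × 490 × 3.535 × 150 × 10⁻³ = 155.9 kN (transverse, base value).
(i) R_nwl + R_nwt = 602.8 kN; (ii) 0.85 R_nwl + 1.5 R_nwt = 613.7 kN.
R_n = max = 613.7 kN [governs: (ii)]; φR_n = 460.3 kN.

φR_n ≈ 460 kN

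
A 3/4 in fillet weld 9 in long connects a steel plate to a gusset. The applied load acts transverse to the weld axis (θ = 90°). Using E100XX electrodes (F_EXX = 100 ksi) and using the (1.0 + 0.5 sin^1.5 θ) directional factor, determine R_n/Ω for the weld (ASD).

R_n/Ω ≈ 215 kips

t_e = 0.707 × 0.75 = 0.5302 in; A_we = 0.5302 × 9 = 4.772 in².
Directional factor: 1.0 + 0.5 sin^1.5(90°) = 1.5.
F_nw = 0.6 × 100 × 1.5 = 90 ksi.
R_n/Ω = (90 × 4.772) / 2.0 = 214.8 kips.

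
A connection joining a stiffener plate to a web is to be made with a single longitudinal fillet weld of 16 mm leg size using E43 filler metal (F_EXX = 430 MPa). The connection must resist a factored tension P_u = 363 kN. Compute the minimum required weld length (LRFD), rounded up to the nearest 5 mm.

L = 170 mm

Throat t_e = 0.707 × 16 = 11.31 mm.
φr_n = 0.75 × 0.6 × 430 × 11.31 × 10⁻³ = 2.189 kN/mm.
L_req = P_u / φr_n = 363 / 2.189 = 165.8 mm total.
Round up → use L = 170 mm.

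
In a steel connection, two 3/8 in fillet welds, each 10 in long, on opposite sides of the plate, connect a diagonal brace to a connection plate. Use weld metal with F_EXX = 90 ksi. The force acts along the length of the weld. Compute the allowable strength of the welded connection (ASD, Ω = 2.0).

R_n/Ω ≈ 143 kips

Effective throat t_e = 0.707 × 0.375 = 0.2651 in.
Total length L = 20 in; A_we = 0.2651 × 20 = 5.303 in².
F_nw = 0.6 F_EXX = 0.6 × 90 = 54 ksi.
R_n = 54 × 5.303 = 286.3 kips; R_n/Ω = 286.3/2.0 = 143.2 kips.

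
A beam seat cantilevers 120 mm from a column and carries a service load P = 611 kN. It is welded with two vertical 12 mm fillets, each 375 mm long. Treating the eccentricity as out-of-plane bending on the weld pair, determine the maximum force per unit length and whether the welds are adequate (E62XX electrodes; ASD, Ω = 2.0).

f_max ≈ 1760 N/mm; NOT adequate

E62XX → F_EXX = 620 MPa.
L_w = 2 × 375 = 750 mm; section modulus (unit throat) S = 2 × L²/6 = 46880 mm².
Direct shear f_v = P/L_w = 611×10³/750 = 814.7 N/mm.
Moment M = P × e = 611×10³ × 120 = 73320000 N·mm; bending f_b = M/S = 1564 N/mm.
f_max = √(f_v² + f_b²) = √(814.7² + 1564²) = 1764 N/mm.
r_n/Ω = (1/2.0) × 0.6 × 620 × (0.707 × 12) = 1578 N/mm → NOT adequate.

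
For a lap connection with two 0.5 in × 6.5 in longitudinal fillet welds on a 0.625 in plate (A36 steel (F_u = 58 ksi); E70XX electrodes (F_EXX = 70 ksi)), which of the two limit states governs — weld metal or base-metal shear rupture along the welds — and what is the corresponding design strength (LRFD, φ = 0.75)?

φR_n ≈ 145 kip (weld metal governs)

t_e = 0.707 × 0.5 = 0.3535 in; L = 13 in.
Weld metal: φR_n = 0.75 × 0.6 × 70 × 0.3535 × 13 = 144.8 kip.
Base metal (shear rupture): φR_n = 0.75 × 0.6 × 58 × 0.625 × 13 = 212.1 kip.
Governing: weld metal.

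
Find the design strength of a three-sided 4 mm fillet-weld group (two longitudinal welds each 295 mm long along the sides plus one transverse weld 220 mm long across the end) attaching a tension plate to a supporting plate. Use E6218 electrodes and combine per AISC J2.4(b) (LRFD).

φR_n ≈ 656 kN

E62XX → F_EXX = 620 MPa.
t_e = 0.707 × 4 = 2.828 mm.
R_nwl = 0.6 × 620 × 2.828 × 590 × 10⁻³ = 620.7 kN (longitudinal, 2 welds).
R_nwt = 0.6 × 620 × 2.828 × 220 × 10⁻³ = 231.4 kN (transverse, base value).
(i) R_nwl + R_nwt = 852.1 kN; (ii) 0.85 R_nwl + 1.5 R_nwt = 874.8 kN.
R_n = max = 874.8 kN [governs: (ii)]; φR_n = 656.1 kN.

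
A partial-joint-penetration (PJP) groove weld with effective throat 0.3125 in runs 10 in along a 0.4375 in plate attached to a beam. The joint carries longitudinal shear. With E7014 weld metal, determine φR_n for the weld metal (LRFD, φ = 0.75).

φR_n ≈ 98.4 kip

E70XX → F_EXX = 70 ksi.
Effective throat (given) t_e = 0.3125 in.
A_we = 0.3125 × 10 = 3.125 in².
F_nw = 0.6 F_EXX = 42 ksi.
φR_n = 0.75 × 42 × 3.125 = 98.44 kip.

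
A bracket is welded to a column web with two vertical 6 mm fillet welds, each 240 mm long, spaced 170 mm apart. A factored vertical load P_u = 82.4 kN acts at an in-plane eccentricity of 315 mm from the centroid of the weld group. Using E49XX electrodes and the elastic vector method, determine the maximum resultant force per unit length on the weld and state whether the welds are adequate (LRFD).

f_max ≈ 773 N/mm; adequate

E49XX → F_EXX = 490 MPa.
Total weld length L_w = 480 mm. Treat welds as unit-width lines.
Polar moment about centroid: J = 2[d³/12 + d(b/2)²] = 2[240³/12 + 240×85²] = 5772000 mm³.
Direct shear f_v = P/L_w = 82.4×10³ / 480 = 171.7 N/mm (vertical).
Torsion M = P·e = 82.4×10³ × 315 = 25956000 N·mm.
Critical point at (x, y) = (85, 120) from centroid. f_tx = M·y/J = 539.6 N/mm; f_ty = M·x/J = 382.2 N/mm.
Resultant f_max = √[f_tx² + (f_v + f_ty)²] = √[539.6² + (171.7 + 382.2)²] = 773.3 N/mm.
Capacity per unit length: φr_n = 0.75 × 0.6 × 490 × (0.707 × 6) = 935.4 N/mm.
773.3 ≤ 935.4 → adequate.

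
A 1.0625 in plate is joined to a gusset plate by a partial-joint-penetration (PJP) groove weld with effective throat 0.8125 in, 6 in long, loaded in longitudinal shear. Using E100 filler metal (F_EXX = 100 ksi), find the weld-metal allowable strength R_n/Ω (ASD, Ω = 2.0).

Effective throat (given) t_e = 0.8125 in.
A_we = 0.8125 × 6 = 4.875 in².
F_nw = 0.6 F_EXX = 60 ksi.
R_n/Ω = (60 × 4.875) / 2.0 = 146.2 kips.

R_n/Ω ≈ 146 kips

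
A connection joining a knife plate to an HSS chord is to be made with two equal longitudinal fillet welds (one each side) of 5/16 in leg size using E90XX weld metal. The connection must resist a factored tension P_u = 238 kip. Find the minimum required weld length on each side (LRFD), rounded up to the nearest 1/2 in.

E90XX → F_EXX = 90 ksi.
Throat t_e = 0.707 × 0.3125 = 0.2209 in.
φr_n = 0.75 × 0.6 × 90 × 0.2209 = 8.948 kip/in.
L_req = P_u / φr_n = 238 / 8.948 = 26.6 in total.
Per side: 26.6 / 2 = 13.3 in.
Round up → use L = 13.5 in on each side.

L = 13.5 in on each side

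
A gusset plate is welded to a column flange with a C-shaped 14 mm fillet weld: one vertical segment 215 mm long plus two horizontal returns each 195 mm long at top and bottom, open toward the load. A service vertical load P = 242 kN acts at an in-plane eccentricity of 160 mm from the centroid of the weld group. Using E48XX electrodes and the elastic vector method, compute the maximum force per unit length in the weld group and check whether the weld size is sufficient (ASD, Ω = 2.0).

E48XX → F_EXX = 480 MPa.
Total weld length L_w = 605 mm. Treat welds as unit-width lines.
Centroid: x̄ = 2×195×97.5 / 605 = 62.85 mm from the vertical weld.
Polar moment about centroid: J = I_x + I_y = [215³/12 + 2×195×107.5²] + [215×62.85² + 2(195³/12 + 195×34.65²)] = 7888000 mm³.
Direct shear f_v = P/L_w = 242×10³ / 605 = 400 N/mm (vertical).
Torsion M = P·e = 242×10³ × 160 = 38720000 N·mm.
Critical point at (x, y) = (132.1, 107.5) from centroid. f_tx = M·y/J = 527.7 N/mm; f_ty = M·x/J = 648.6 N/mm.
Resultant f_max = √[f_tx² + (f_v + f_ty)²] = √[527.7² + (400 + 648.6)²] = 1174 N/mm.
Capacity per unit length: r_n/Ω = (1/2.0) × 0.6 × 480 × (0.707 × 14) = 1425 N/mm.
1174 ≤ 1425 → adequate.

f_max ≈ 1170 N/mm; adequate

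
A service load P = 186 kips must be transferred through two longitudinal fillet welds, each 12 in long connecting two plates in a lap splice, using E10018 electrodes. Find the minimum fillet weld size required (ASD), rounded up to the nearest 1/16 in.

E100XX → F_EXX = 100 ksi.
Total weld length L = 24 in.
Required throat t_e = P × Ω / (0.6 F_EXX × L) = 186 × 2.0 / (0.6 × 100 × 24) = 0.2583 in.
Required leg w = t_e / 0.707 = 0.3654 in → use 3/8 in.

w = 3/8 in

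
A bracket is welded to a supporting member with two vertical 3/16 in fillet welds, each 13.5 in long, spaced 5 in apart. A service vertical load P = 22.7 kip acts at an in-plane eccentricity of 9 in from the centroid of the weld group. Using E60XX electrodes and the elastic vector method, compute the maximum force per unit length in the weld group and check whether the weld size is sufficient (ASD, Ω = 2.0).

E60XX → F_EXX = 60 ksi.
Total weld length L_w = 27 in. Treat welds as unit-width lines.
Polar moment about centroid: J = 2[d³/12 + d(b/2)²] = 2[13.5³/12 + 13.5×2.5²] = 578.8 in³.
Direct shear f_v = P/L_w = 22.7 / 27 = 0.8407 kip/in (vertical).
Torsion M = P·e = 22.7 × 9 = 204.3 kip·in.
Critical point at (x, y) = (2.5, 6.75) from centroid. f_tx = M·y/J = 2.383 kip/in; f_ty = M·x/J = 0.8824 kip/in.
Resultant f_max = √[f_tx² + (f_v + f_ty)²] = √[2.383² + (0.8407 + 0.8824)²] = 2.94 kip/in.
Capacity per unit length: r_n/Ω = (1/2.0) × 0.6 × 60 × (0.707 × 0.1875) = 2.386 kip/in.
2.94 > 2.386 → NOT adequate.

f_max ≈ 2.94 kip/in; NOT adequate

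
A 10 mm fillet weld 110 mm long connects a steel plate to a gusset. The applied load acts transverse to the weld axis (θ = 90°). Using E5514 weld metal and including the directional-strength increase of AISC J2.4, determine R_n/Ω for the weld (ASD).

E55XX → F_EXX = 550 MPa.
t_e = 0.707 × 10 = 7.07 mm; A_we = 7.07 × 110 = 777.7 mm².
Directional factor: 1.0 + 0.5 sin^1.5(90°) = 1.5.
F_nw = 0.6 × 550 × 1.5 = 495 MPa.
R_n/Ω = (495 × 777.7) / 2.0 × 10⁻³ = 192.5 kN.

R_n/Ω ≈ 192 kN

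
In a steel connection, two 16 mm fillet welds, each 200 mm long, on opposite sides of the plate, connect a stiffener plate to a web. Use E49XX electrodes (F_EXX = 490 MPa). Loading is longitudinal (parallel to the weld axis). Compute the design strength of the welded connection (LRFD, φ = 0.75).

Effective throat t_e = 0.707 × 16 = 11.31 mm.
Total length L = 400 mm; A_we = 11.31 × 400 = 4525 mm².
F_nw = 0.6 F_EXX = 0.6 × 490 = 294 MPa.
φR_n = 0.75 × 294 × 4525 × 10⁻³ = 997.7 kN.

φR_n ≈ 998 kN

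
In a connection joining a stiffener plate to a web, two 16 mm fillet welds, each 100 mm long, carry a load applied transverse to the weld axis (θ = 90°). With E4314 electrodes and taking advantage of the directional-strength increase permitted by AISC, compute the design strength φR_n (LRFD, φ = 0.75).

φR_n ≈ 657 kN

E43XX → F_EXX = 430 MPa.
t_e = 0.707 × 16 = 11.31 mm; A_we = 11.31 × 200 = 2262 mm².
Directional factor: 1.0 + 0.5 sin^1.5(90°) = 1.5.
F_nw = 0.6 × 430 × 1.5 = 387 MPa.
φR_n = 0.75 × 387 × 2262 × 10⁻³ = 656.7 kN.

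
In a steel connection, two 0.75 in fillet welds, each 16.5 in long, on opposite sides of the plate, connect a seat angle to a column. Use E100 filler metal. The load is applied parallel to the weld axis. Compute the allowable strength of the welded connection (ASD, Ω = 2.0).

E100XX → F_EXX = 100 ksi.
Effective throat t_e = 0.707 × 0.75 = 0.5302 in.
Total length L = 33 in; A_we = 0.5302 × 33 = 17.5 in².
F_nw = 0.6 F_EXX = 0.6 × 100 = 60 ksi.
R_n = 60 × 17.5 = 1050 kips; R_n/Ω = 1050/2.0 = 524.9 kips.

R_n/Ω ≈ 525 kips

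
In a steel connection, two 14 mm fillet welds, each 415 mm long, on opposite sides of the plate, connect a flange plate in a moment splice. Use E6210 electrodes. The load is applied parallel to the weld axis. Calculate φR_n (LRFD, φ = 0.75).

φR_n ≈ 2290 kN

E62XX → F_EXX = 620 MPa.
Effective throat t_e = 0.707 × 14 = 9.898 mm.
Total length L = 830 mm; A_we = 9.898 × 830 = 8215 mm².
F_nw = 0.6 F_EXX = 0.6 × 620 = 372 MPa.
φR_n = 0.75 × 372 × 8215 × 10⁻³ = 2292 kN.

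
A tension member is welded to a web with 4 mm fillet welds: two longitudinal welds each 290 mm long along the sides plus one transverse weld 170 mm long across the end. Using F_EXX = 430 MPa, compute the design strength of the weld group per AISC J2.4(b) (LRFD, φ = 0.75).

t_e = 0.707 × 4 = 2.828 mm.
R_nwl = 0.6 × 430 × 2.828 × 580 × 10⁻³ = 423.2 kN (longitudinal, 2 welds).
R_nwt = 0.6 × 430 × 2.828 × 170 × 10⁻³ = 124 kN (transverse, base value).
(i) R_nwl + R_nwt = 547.2 kN; (ii) 0.85 R_nwl + 1.5 R_nwt = 545.8 kN.
R_n = max = 547.2 kN [governs: (i)]; φR_n = 410.4 kN.

φR_n ≈ 410 kN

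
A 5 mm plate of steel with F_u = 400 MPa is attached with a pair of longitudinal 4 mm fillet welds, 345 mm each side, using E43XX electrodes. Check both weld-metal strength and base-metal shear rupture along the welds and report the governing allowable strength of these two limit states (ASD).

E43XX → F_EXX = 430 MPa.
t_e = 0.707 × 4 = 2.828 mm; L = 690 mm.
Weld metal: R_n/Ω = (1/2.0) × 0.6 × 430 × 2.828 × 690 × 10⁻³ = 251.7 kN.
Base metal (shear rupture): R_n/Ω = (1/2.0) × 0.6 × 400 × 5 × 690 × 10⁻³ = 414 kN.
Governing: weld metal.

R_n/Ω ≈ 252 kN (weld metal governs)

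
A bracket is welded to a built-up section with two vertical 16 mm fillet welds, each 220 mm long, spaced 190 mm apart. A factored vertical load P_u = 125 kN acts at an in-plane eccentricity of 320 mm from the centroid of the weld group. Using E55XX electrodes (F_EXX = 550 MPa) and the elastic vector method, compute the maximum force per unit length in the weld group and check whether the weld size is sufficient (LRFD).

f_max ≈ 1220 N/mm; adequate

Total weld length L_w = 440 mm. Treat welds as unit-width lines.
Polar moment about centroid: J = 2[d³/12 + d(b/2)²] = 2[220³/12 + 220×95²] = 5746000 mm³.
Direct shear f_v = P/L_w = 125×10³ / 440 = 284.1 N/mm (vertical).
Torsion M = P·e = 125×10³ × 320 = 40000000 N·mm.
Critical point at (x, y) = (95, 110) from centroid. f_tx = M·y/J = 765.8 N/mm; f_ty = M·x/J = 661.4 N/mm.
Resultant f_max = √[f_tx² + (f_v + f_ty)²] = √[765.8² + (284.1 + 661.4)²] = 1217 N/mm.
Capacity per unit length: φr_n = 0.75 × 0.6 × 550 × (0.707 × 16) = 2800 N/mm.
1217 ≤ 2800 → adequate.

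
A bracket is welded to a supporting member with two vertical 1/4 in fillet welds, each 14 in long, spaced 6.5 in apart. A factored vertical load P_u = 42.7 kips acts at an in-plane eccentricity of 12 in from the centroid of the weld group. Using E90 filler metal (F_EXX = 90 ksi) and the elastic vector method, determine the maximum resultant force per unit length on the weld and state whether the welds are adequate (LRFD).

Total weld length L_w = 28 in. Treat welds as unit-width lines.
Polar moment about centroid: J = 2[d³/12 + d(b/2)²] = 2[14³/12 + 14×3.25²] = 753.1 in³.
Direct shear f_v = P/L_w = 42.7 / 28 = 1.525 kip/in (vertical).
Torsion M = P·e = 42.7 × 12 = 512.4 kip·in.
Critical point at (x, y) = (3.25, 7) from centroid. f_tx = M·y/J = 4.763 kip/in; f_ty = M·x/J = 2.211 kip/in.
Resultant f_max = √[f_tx² + (f_v + f_ty)²] = √[4.763² + (1.525 + 2.211)²] = 6.053 kip/in.
Capacity per unit length: φr_n = 0.75 × 0.6 × 90 × (0.707 × 0.25) = 7.158 kip/in.
6.053 ≤ 7.158 → adequate.

f_max ≈ 6.05 kip/in; adequate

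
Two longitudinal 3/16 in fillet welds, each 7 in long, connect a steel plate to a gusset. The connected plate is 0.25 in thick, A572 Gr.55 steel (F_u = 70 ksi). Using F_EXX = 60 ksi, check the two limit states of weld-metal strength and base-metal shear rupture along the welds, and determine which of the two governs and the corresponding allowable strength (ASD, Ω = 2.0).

R_n/Ω ≈ 33.4 kip (weld metal governs)

t_e = 0.707 × 0.1875 = 0.1326 in; L = 14 in.
Weld metal: R_n/Ω = (1/2.0) × 0.6 × 60 × 0.1326 × 14 = 33.41 kip.
Base metal (shear rupture): R_n/Ω = (1/2.0) × 0.6 × 70 × 0.25 × 14 = 73.5 kip.
Governing: weld metal.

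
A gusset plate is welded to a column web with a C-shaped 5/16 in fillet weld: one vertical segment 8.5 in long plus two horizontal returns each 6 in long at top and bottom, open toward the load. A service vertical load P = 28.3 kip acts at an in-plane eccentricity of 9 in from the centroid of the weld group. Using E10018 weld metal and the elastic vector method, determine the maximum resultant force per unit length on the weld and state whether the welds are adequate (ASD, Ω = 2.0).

E100XX → F_EXX = 100 ksi.
Total weld length L_w = 20.5 in. Treat welds as unit-width lines.
Centroid: x̄ = 2×6×3 / 20.5 = 1.756 in from the vertical weld.
Polar moment about centroid: J = I_x + I_y = [8.5³/12 + 2×6×4.25²] + [8.5×1.756² + 2(6³/12 + 6×1.244²)] = 348.7 in³.
Direct shear f_v = P/L_w = 28.3 / 20.5 = 1.38 kip/in (vertical).
Torsion M = P·e = 28.3 × 9 = 254.7 kip·in.
Critical point at (x, y) = (4.244, 4.25) from centroid. f_tx = M·y/J = 3.104 kip/in; f_ty = M·x/J = 3.1 kip/in.
Resultant f_max = √[f_tx² + (f_v + f_ty)²] = √[3.104² + (1.38 + 3.1)²] = 5.451 kip/in.
Capacity per unit length: r_n/Ω = (1/2.0) × 0.6 × 100 × (0.707 × 0.3125) = 6.628 kip/in.
5.451 ≤ 6.628 → adequate.

f_max ≈ 5.45 kip/in; adequate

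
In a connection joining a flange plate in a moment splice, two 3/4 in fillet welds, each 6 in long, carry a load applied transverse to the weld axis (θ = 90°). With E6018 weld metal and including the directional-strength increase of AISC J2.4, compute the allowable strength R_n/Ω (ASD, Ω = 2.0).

R_n/Ω ≈ 172 kips

E60XX → F_EXX = 60 ksi.
t_e = 0.707 × 0.75 = 0.5302 in; A_we = 0.5302 × 12 = 6.363 in².
Directional factor: 1.0 + 0.5 sin^1.5(90°) = 1.5.
F_nw = 0.6 × 60 × 1.5 = 54 ksi.
R_n/Ω = (54 × 6.363) / 2.0 = 171.8 kips.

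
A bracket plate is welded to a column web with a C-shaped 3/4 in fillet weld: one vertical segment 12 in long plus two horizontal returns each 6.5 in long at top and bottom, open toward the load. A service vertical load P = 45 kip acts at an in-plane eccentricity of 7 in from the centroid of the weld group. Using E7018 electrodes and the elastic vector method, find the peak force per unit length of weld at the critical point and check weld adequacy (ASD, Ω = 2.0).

f_max ≈ 4.69 kip/in; adequate

E70XX → F_EXX = 70 ksi.
Total weld length L_w = 25 in. Treat welds as unit-width lines.
Centroid: x̄ = 2×6.5×3.25 / 25 = 1.69 in from the vertical weld.
Polar moment about centroid: J = I_x + I_y = [12³/12 + 2×6.5×6²] + [12×1.69² + 2(6.5³/12 + 6.5×1.56²)] = 723.7 in³.
Direct shear f_v = P/L_w = 45 / 25 = 1.8 kip/in (vertical).
Torsion M = P·e = 45 × 7 = 315 kip·in.
Critical point at (x, y) = (4.81, 6) from centroid. f_tx = M·y/J = 2.612 kip/in; f_ty = M·x/J = 2.094 kip/in.
Resultant f_max = √[f_tx² + (f_v + f_ty)²] = √[2.612² + (1.8 + 2.094)²] = 4.688 kip/in.
Capacity per unit length: r_n/Ω = (1/2.0) × 0.6 × 70 × (0.707 × 0.75) = 11.14 kip/in.
4.688 ≤ 11.14 → adequate.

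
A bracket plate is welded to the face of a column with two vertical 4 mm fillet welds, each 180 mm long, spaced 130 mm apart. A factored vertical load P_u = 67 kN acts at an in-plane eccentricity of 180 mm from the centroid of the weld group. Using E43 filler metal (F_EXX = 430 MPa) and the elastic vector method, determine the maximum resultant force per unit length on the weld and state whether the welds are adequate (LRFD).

f_max ≈ 663 N/mm; NOT adequate

Total weld length L_w = 360 mm. Treat welds as unit-width lines.
Polar moment about centroid: J = 2[d³/12 + d(b/2)²] = 2[180³/12 + 180×65²] = 2493000 mm³.
Direct shear f_v = P/L_w = 67×10³ / 360 = 186.1 N/mm (vertical).
Torsion M = P·e = 67×10³ × 180 = 12060000 N·mm.
Critical point at (x, y) = (65, 90) from centroid. f_tx = M·y/J = 435.4 N/mm; f_ty = M·x/J = 314.4 N/mm.
Resultant f_max = √[f_tx² + (f_v + f_ty)²] = √[435.4² + (186.1 + 314.4)²] = 663.4 N/mm.
Capacity per unit length: φr_n = 0.75 × 0.6 × 430 × (0.707 × 4) = 547.2 N/mm.
663.4 > 547.2 → NOT adequate.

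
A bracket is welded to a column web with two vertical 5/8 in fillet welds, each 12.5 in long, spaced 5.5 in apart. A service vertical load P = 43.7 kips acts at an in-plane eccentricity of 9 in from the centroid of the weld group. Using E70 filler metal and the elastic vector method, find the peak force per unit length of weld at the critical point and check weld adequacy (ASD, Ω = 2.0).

f_max ≈ 6.14 kip/in; adequate

E70XX → F_EXX = 70 ksi.
Total weld length L_w = 25 in. Treat welds as unit-width lines.
Polar moment about centroid: J = 2[d³/12 + d(b/2)²] = 2[12.5³/12 + 12.5×2.75²] = 514.6 in³.
Direct shear f_v = P/L_w = 43.7 / 25 = 1.748 kip/in (vertical).
Torsion M = P·e = 43.7 × 9 = 393.3 kip·in.
Critical point at (x, y) = (2.75, 6.25) from centroid. f_tx = M·y/J = 4.777 kip/in; f_ty = M·x/J = 2.102 kip/in.
Resultant f_max = √[f_tx² + (f_v + f_ty)²] = √[4.777² + (1.748 + 2.102)²] = 6.135 kip/in.
Capacity per unit length: r_n/Ω = (1/2.0) × 0.6 × 70 × (0.707 × 0.625) = 9.279 kip/in.
6.135 ≤ 9.279 → adequate.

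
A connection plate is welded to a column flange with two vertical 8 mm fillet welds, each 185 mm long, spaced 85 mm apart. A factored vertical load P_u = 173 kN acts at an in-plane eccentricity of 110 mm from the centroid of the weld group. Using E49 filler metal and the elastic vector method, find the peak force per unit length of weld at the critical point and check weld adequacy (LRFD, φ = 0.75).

f_max ≈ 1390 N/mm; NOT adequate

E49XX → F_EXX = 490 MPa.
Total weld length L_w = 370 mm. Treat welds as unit-width lines.
Polar moment about centroid: J = 2[d³/12 + d(b/2)²] = 2[185³/12 + 185×42.5²] = 1724000 mm³.
Direct shear f_v = P/L_w = 173×10³ / 370 = 467.6 N/mm (vertical).
Torsion M = P·e = 173×10³ × 110 = 19030000 N·mm.
Critical point at (x, y) = (42.5, 92.5) from centroid. f_tx = M·y/J = 1021 N/mm; f_ty = M·x/J = 469.2 N/mm.
Resultant f_max = √[f_tx² + (f_v + f_ty)²] = √[1021² + (467.6 + 469.2)²] = 1386 N/mm.
Capacity per unit length: φr_n = 0.75 × 0.6 × 490 × (0.707 × 8) = 1247 N/mm.
1386 > 1247 → NOT adequate.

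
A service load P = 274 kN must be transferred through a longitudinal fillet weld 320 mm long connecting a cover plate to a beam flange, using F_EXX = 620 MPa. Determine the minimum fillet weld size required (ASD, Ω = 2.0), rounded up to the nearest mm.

Total weld length L = 320 mm.
Required throat t_e = P × Ω / (0.6 F_EXX × L) = 274 × 2.0 / (0.6 × 620 × 320 × 10⁻³) = 4.603 mm.
Required leg w = t_e / 0.707 = 6.511 mm → use 7 mm.

w = 7 mm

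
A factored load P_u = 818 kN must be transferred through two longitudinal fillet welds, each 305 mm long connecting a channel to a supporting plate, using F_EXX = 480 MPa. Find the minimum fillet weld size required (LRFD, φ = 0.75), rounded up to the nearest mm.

w = 9 mm

Total weld length L = 610 mm.
Required throat t_e = P_u / (φ × 0.6 F_EXX × L) = 818 / (0.75 × 0.6 × 480 × 610 × 10⁻³) = 6.208 mm.
Required leg w = t_e / 0.707 = 8.781 mm → use 9 mm.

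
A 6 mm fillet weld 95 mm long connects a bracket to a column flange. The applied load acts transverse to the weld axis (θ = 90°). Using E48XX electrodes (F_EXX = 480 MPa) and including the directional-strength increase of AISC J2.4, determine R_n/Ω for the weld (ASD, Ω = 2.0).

R_n/Ω ≈ 87 kN

t_e = 0.707 × 6 = 4.242 mm; A_we = 4.242 × 95 = 403 mm².
Directional factor: 1.0 + 0.5 sin^1.5(90°) = 1.5.
F_nw = 0.6 × 480 × 1.5 = 432 MPa.
R_n/Ω = (432 × 403) / 2.0 × 10⁻³ = 87.05 kN.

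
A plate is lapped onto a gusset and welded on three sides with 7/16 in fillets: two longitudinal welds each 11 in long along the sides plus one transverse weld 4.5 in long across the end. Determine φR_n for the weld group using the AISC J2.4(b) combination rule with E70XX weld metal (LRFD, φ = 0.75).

E70XX → F_EXX = 70 ksi.
t_e = 0.707 × 0.4375 = 0.3093 in.
R_nwl = 0.6 × 70 × 0.3093 × 22 = 285.8 kip (longitudinal, 2 welds).
R_nwt = 0.6 × 70 × 0.3093 × 4.5 = 58.46 kip (transverse, base value).
(i) R_nwl + R_nwt = 344.3 kip; (ii) 0.85 R_nwl + 1.5 R_nwt = 330.6 kip.
R_n = max = 344.3 kip [governs: (i)]; φR_n = 258.2 kip.

φR_n ≈ 258 kip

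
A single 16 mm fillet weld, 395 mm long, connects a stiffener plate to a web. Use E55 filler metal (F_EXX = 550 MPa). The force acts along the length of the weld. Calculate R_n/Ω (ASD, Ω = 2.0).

R_n/Ω ≈ 737 kN

Effective throat t_e = 0.707 × 16 = 11.31 mm.
Total length L = 395 mm; A_we = 11.31 × 395 = 4468 mm².
F_nw = 0.6 F_EXX = 0.6 × 550 = 330 MPa.
R_n = 330 × 4468 × 10⁻³ = 1475 kN; R_n/Ω = 1475/2.0 = 737.3 kN.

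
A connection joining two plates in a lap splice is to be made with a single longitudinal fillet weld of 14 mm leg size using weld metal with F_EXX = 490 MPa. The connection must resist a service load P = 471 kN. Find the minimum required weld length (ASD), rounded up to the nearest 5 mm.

Throat t_e = 0.707 × 14 = 9.898 mm.
r_n/Ω = (0.6 × 490 × 9.898) / 2.0 = 1455 N/mm = 1.455 kN/mm.
L_req = P / (r_n/Ω) = 471 / 1.455 = 323.7 mm total.
Round up → use L = 325 mm.

L = 325 mm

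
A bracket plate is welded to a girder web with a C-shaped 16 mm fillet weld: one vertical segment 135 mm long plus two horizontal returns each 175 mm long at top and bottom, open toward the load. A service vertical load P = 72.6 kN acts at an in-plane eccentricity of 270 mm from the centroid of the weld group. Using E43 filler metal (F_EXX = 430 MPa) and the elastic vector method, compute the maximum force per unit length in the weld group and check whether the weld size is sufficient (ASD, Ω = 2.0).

Total weld length L_w = 485 mm. Treat welds as unit-width lines.
Centroid: x̄ = 2×175×87.5 / 485 = 63.14 mm from the vertical weld.
Polar moment about centroid: J = I_x + I_y = [135³/12 + 2×175×67.5²] + [135×63.14² + 2(175³/12 + 175×24.36²)] = 3439000 mm³.
Direct shear f_v = P/L_w = 72.6×10³ / 485 = 149.7 N/mm (vertical).
Torsion M = P·e = 72.6×10³ × 270 = 19602000 N·mm.
Critical point at (x, y) = (111.9, 67.5) from centroid. f_tx = M·y/J = 384.8 N/mm; f_ty = M·x/J = 637.6 N/mm.
Resultant f_max = √[f_tx² + (f_v + f_ty)²] = √[384.8² + (149.7 + 637.6)²] = 876.3 N/mm.
Capacity per unit length: r_n/Ω = (1/2.0) × 0.6 × 430 × (0.707 × 16) = 1459 N/mm.
876.3 ≤ 1459 → adequate.

f_max ≈ 876 N/mm; adequate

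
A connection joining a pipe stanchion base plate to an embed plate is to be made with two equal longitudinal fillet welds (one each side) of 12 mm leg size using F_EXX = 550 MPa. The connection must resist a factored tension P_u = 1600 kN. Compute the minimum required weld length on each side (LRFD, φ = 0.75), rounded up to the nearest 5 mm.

Throat t_e = 0.707 × 12 = 8.484 mm.
φr_n = 0.75 × 0.6 × 550 × 8.484 × 10⁻³ = 2.1 kN/mm.
L_req = P_u / φr_n = 1600 / 2.1 = 762 mm total.
Per side: 762 / 2 = 381 mm.
Round up → use L = 385 mm on each side.

L = 385 mm on each side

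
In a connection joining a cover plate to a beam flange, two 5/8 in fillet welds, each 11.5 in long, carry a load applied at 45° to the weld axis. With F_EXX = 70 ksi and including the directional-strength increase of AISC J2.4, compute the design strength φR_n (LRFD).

φR_n ≈ 415 kip

t_e = 0.707 × 0.625 = 0.4419 in; A_we = 0.4419 × 23 = 10.16 in².
Directional factor: 1.0 + 0.5 sin^1.5(45°) = 1.297.
F_nw = 0.6 × 70 × 1.297 = 54.49 ksi.
φR_n = 0.75 × 54.49 × 10.16 = 415.3 kip.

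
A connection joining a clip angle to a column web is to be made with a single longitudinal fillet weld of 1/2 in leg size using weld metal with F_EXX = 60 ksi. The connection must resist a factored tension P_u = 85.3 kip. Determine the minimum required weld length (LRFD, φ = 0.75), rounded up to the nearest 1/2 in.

L = 9 in

Throat t_e = 0.707 × 0.5 = 0.3535 in.
φr_n = 0.75 × 0.6 × 60 × 0.3535 = 9.544 kip/in.
L_req = P_u / φr_n = 85.3 / 9.544 = 8.937 in total.
Round up → use L = 9 in.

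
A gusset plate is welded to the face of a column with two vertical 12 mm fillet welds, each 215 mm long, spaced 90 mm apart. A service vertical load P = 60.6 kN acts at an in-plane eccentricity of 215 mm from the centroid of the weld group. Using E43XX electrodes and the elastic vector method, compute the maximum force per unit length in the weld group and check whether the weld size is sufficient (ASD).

E43XX → F_EXX = 430 MPa.
Total weld length L_w = 430 mm. Treat welds as unit-width lines.
Polar moment about centroid: J = 2[d³/12 + d(b/2)²] = 2[215³/12 + 215×45²] = 2527000 mm³.
Direct shear f_v = P/L_w = 60.6×10³ / 430 = 140.9 N/mm (vertical).
Torsion M = P·e = 60.6×10³ × 215 = 13029000 N·mm.
Critical point at (x, y) = (45, 107.5) from centroid. f_tx = M·y/J = 554.2 N/mm; f_ty = M·x/J = 232 N/mm.
Resultant f_max = √[f_tx² + (f_v + f_ty)²] = √[554.2² + (140.9 + 232)²] = 668 N/mm.
Capacity per unit length: r_n/Ω = (1/2.0) × 0.6 × 430 × (0.707 × 12) = 1094 N/mm.
668 ≤ 1094 → adequate.

f_max ≈ 668 N/mm; adequate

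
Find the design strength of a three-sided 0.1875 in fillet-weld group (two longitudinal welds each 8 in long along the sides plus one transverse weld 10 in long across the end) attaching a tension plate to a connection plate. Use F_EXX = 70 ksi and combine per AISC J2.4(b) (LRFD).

φR_n ≈ 119 kip

t_e = 0.707 × 0.1875 = 0.1326 in.
R_nwl = 0.6 × 70 × 0.1326 × 16 = 89.08 kip (longitudinal, 2 welds).
R_nwt = 0.6 × 70 × 0.1326 × 10 = 55.68 kip (transverse, base value).
(i) R_nwl + R_nwt = 144.8 kip; (ii) 0.85 R_nwl + 1.5 R_nwt = 159.2 kip.
R_n = max = 159.2 kip [governs: (ii)]; φR_n = 119.4 kip.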